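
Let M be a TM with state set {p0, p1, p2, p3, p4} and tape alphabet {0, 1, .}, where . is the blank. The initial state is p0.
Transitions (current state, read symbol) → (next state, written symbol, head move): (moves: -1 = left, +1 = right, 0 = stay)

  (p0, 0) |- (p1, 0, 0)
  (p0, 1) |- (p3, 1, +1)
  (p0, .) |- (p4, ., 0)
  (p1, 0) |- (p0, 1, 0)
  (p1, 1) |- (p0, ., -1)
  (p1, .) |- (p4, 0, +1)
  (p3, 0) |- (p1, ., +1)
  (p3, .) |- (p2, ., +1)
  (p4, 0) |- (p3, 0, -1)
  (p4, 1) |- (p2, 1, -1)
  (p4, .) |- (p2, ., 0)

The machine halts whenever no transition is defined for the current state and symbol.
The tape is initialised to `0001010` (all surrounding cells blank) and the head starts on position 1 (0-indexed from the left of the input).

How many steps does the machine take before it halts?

p0 | 0[0]01010   read 0 → write 0, move 0, go to p1
p1 | 0[0]01010   read 0 → write 1, move 0, go to p0
p0 | 0[1]01010   read 1 → write 1, move +1, go to p3
p3 | 01[0]1010   read 0 → write ., move +1, go to p1
p1 | 01.[1]010   read 1 → write ., move -1, go to p0
p0 | 01[.].010   read . → write ., move 0, go to p4
p4 | 01[.].010   read . → write ., move 0, go to p2
p2 | 01[.].010
M halts after 7 transitions.

7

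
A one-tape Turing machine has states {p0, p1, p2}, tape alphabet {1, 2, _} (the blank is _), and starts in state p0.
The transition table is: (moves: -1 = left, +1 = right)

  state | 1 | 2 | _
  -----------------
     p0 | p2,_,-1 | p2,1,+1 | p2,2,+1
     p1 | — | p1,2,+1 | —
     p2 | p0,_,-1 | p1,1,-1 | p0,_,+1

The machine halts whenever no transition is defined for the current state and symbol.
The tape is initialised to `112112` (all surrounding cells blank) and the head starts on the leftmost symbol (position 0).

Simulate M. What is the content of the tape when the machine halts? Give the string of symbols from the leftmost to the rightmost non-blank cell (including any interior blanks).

1_2_21

p0 | _[1]12112   read 1 → write _, move -1, go to p2
p2 | [_]_12112   read _ → write _, move +1, go to p0
p0 | _[_]12112   read _ → write 2, move +1, go to p2
p2 | _2[1]2112   read 1 → write _, move -1, go to p0
p0 | _[2]_2112   read 2 → write 1, move +1, go to p2
p2 | _1[_]2112   read _ → write _, move +1, go to p0
p0 | _1_[2]112   read 2 → write 1, move +1, go to p2
p2 | _1_1[1]12   read 1 → write _, move -1, go to p0
p0 | _1_[1]_12   read 1 → write _, move -1, go to p2
p2 | _1[_]__12   read _ → write _, move +1, go to p0
p0 | _1_[_]_12   read _ → write 2, move +1, go to p2
p2 | _1_2[_]12   read _ → write _, move +1, go to p0
p0 | _1_2_[1]2   read 1 → write _, move -1, go to p2
p2 | _1_2[_]_2   read _ → write _, move +1, go to p0
p0 | _1_2_[_]2   read _ → write 2, move +1, go to p2
p2 | _1_2_2[2]   read 2 → write 1, move -1, go to p1
p1 | _1_2_[2]1   read 2 → write 2, move +1, go to p1
p1 | _1_2_2[1]
The non-blank tape span at halt is 1_2_21.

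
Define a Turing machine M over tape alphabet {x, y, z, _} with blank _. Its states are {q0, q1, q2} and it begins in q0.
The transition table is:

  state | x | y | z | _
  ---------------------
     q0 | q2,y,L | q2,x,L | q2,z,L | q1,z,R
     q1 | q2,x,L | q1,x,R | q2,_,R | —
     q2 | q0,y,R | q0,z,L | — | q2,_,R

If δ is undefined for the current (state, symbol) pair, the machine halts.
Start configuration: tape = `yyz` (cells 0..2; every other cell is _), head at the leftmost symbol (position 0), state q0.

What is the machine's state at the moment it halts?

q2

state=q0 head=0 tape=_[y]yz   (q0,y)→(q2,x,L)
state=q2 head=-1 tape=[_]xyz   (q2,_)→(q2,_,R)
state=q2 head=0 tape=_[x]yz   (q2,x)→(q0,y,R)
state=q0 head=1 tape=_y[y]z   (q0,y)→(q2,x,L)
state=q2 head=0 tape=_[y]xz   (q2,y)→(q0,z,L)
state=q0 head=-1 tape=[_]zxz   (q0,_)→(q1,z,R)
state=q1 head=0 tape=z[z]xz   (q1,z)→(q2,_,R)
state=q2 head=1 tape=z_[x]z   (q2,x)→(q0,y,R)
state=q0 head=2 tape=z_y[z]   (q0,z)→(q2,z,L)
state=q2 head=1 tape=z_[y]z   (q2,y)→(q0,z,L)
state=q0 head=0 tape=z[_]zz   (q0,_)→(q1,z,R)
state=q1 head=1 tape=zz[z]z   (q1,z)→(q2,_,R)
state=q2 head=2 tape=zz_[z]
No transition is defined for (q2, z); M halts in state q2.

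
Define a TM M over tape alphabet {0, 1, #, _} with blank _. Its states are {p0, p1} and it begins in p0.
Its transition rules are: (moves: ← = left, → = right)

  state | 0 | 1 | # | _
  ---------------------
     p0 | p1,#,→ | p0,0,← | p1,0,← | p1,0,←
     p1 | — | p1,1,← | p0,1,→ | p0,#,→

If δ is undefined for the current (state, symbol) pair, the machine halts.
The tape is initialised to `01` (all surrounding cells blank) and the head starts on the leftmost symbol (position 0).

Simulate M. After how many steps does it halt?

8

p0 | __[0]1   read 0 → write #, move →, go to p1
p1 | __#[1]   read 1 → write 1, move ←, go to p1
p1 | __[#]1   read # → write 1, move →, go to p0
p0 | __1[1]   read 1 → write 0, move ←, go to p0
p0 | __[1]0   read 1 → write 0, move ←, go to p0
p0 | _[_]00   read _ → write 0, move ←, go to p1
p1 | [_]000   read _ → write #, move →, go to p0
p0 | #[0]00   read 0 → write #, move →, go to p1
p1 | ##[0]0
M halts after 8 transitions.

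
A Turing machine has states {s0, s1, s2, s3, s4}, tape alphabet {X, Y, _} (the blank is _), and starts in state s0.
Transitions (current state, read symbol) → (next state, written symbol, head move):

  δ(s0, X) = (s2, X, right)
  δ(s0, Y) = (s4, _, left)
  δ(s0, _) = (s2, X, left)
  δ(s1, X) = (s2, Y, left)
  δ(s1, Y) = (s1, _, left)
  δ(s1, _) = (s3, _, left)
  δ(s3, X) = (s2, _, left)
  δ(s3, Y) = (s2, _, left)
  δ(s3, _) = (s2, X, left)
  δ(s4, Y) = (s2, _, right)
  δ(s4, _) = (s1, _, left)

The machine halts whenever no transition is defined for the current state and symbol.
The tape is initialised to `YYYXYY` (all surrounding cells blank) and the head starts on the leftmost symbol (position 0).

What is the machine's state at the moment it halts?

state=s0 head=0 tape=____[Y]YYXYY   (s0,Y)→(s4,_,left)
state=s4 head=-1 tape=___[_]_YYXYY   (s4,_)→(s1,_,left)
state=s1 head=-2 tape=__[_]__YYXYY   (s1,_)→(s3,_,left)
state=s3 head=-3 tape=_[_]___YYXYY   (s3,_)→(s2,X,left)
state=s2 head=-4 tape=[_]X___YYXYY
No transition is defined for (s2, _); M halts in state s2.

s2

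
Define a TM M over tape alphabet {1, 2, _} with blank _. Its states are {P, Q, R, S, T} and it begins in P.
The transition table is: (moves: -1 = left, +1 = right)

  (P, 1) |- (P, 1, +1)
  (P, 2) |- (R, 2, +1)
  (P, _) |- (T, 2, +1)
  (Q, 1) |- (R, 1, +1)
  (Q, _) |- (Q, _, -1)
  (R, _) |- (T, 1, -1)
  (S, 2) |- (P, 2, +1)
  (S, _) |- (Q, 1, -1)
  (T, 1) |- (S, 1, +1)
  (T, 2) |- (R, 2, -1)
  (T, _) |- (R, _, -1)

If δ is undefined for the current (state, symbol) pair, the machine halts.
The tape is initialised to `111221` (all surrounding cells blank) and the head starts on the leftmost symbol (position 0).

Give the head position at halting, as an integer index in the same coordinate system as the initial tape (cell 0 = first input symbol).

4

state=P head=0 tape=[1]11221   (P,1)→(P,1,+1)
state=P head=1 tape=1[1]1221   (P,1)→(P,1,+1)
state=P head=2 tape=11[1]221   (P,1)→(P,1,+1)
state=P head=3 tape=111[2]21   (P,2)→(R,2,+1)
state=R head=4 tape=1112[2]1
At halt the head is at cell 4.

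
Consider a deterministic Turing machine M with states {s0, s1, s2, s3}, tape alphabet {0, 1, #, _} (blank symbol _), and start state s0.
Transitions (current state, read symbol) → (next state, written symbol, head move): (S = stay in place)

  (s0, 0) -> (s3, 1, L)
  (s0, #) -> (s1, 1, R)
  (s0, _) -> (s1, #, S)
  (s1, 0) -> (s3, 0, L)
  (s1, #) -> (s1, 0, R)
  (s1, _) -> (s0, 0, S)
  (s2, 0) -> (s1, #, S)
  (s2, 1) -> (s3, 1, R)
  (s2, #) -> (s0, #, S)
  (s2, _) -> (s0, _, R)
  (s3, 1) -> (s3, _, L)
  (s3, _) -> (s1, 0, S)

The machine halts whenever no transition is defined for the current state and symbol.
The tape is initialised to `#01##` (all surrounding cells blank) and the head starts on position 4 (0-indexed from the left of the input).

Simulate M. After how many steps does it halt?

state=s0 head=4 tape=#01#[#]_   (s0,#)→(s1,1,R)
state=s1 head=5 tape=#01#1[_]   (s1,_)→(s0,0,S)
state=s0 head=5 tape=#01#1[0]   (s0,0)→(s3,1,L)
state=s3 head=4 tape=#01#[1]1   (s3,1)→(s3,_,L)
state=s3 head=3 tape=#01[#]_1
M halts after 4 transitions.

4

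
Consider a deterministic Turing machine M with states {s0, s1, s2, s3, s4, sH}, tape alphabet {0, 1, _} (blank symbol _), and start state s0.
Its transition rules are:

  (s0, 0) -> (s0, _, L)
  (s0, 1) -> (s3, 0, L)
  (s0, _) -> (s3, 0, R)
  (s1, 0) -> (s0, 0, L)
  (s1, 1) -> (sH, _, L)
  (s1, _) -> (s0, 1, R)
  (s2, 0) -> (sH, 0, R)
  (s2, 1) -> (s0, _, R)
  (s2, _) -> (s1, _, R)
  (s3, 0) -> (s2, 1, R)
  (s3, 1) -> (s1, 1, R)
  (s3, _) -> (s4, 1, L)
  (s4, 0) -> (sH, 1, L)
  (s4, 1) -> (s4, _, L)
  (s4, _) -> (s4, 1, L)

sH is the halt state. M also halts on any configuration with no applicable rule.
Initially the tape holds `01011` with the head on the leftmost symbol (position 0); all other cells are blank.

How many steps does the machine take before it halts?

4

state=s0 head=0 tape=__[0]1011   (s0,0)→(s0,_,L)
state=s0 head=-1 tape=_[_]_1011   (s0,_)→(s3,0,R)
state=s3 head=0 tape=_0[_]1011   (s3,_)→(s4,1,L)
state=s4 head=-1 tape=_[0]11011   (s4,0)→(sH,1,L)
state=sH head=-2 tape=[_]111011
M halts after 4 transitions.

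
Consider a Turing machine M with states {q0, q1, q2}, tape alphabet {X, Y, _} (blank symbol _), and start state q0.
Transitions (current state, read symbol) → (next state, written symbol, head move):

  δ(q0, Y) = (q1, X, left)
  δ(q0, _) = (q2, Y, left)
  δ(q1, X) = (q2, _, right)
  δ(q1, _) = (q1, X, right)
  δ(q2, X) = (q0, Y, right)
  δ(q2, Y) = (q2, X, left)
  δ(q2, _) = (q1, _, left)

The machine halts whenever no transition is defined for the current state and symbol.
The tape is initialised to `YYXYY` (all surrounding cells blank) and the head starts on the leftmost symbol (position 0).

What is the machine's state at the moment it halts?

q0 | _[Y]YXYY   read Y → write X, move left, go to q1
q1 | [_]XYXYY   read _ → write X, move right, go to q1
q1 | X[X]YXYY   read X → write _, move right, go to q2
q2 | X_[Y]XYY   read Y → write X, move left, go to q2
q2 | X[_]XXYY   read _ → write _, move left, go to q1
q1 | [X]_XXYY   read X → write _, move right, go to q2
q2 | _[_]XXYY   read _ → write _, move left, go to q1
q1 | [_]_XXYY   read _ → write X, move right, go to q1
q1 | X[_]XXYY   read _ → write X, move right, go to q1
q1 | XX[X]XYY   read X → write _, move right, go to q2
q2 | XX_[X]YY   read X → write Y, move right, go to q0
q0 | XX_Y[Y]Y   read Y → write X, move left, go to q1
q1 | XX_[Y]XY
No transition is defined for (q1, Y); M halts in state q1.

q1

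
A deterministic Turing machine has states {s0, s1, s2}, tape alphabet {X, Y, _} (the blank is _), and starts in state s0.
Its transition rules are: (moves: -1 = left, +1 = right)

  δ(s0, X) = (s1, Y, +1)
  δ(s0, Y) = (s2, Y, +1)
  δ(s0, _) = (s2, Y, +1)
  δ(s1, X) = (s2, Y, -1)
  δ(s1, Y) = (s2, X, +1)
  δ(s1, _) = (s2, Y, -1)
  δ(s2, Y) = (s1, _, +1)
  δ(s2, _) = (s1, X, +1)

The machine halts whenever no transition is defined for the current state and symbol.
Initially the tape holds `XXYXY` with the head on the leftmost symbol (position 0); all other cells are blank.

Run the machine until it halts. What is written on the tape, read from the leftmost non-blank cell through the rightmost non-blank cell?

state=s0 head=0 tape=[X]XYXY___   (s0,X)→(s1,Y,+1)
state=s1 head=1 tape=Y[X]YXY___   (s1,X)→(s2,Y,-1)
state=s2 head=0 tape=[Y]YYXY___   (s2,Y)→(s1,_,+1)
state=s1 head=1 tape=_[Y]YXY___   (s1,Y)→(s2,X,+1)
state=s2 head=2 tape=_X[Y]XY___   (s2,Y)→(s1,_,+1)
state=s1 head=3 tape=_X_[X]Y___   (s1,X)→(s2,Y,-1)
state=s2 head=2 tape=_X[_]YY___   (s2,_)→(s1,X,+1)
state=s1 head=3 tape=_XX[Y]Y___   (s1,Y)→(s2,X,+1)
state=s2 head=4 tape=_XXX[Y]___   (s2,Y)→(s1,_,+1)
state=s1 head=5 tape=_XXX_[_]__   (s1,_)→(s2,Y,-1)
state=s2 head=4 tape=_XXX[_]Y__   (s2,_)→(s1,X,+1)
state=s1 head=5 tape=_XXXX[Y]__   (s1,Y)→(s2,X,+1)
state=s2 head=6 tape=_XXXXX[_]_   (s2,_)→(s1,X,+1)
state=s1 head=7 tape=_XXXXXX[_]   (s1,_)→(s2,Y,-1)
state=s2 head=6 tape=_XXXXX[X]Y
The non-blank tape span at halt is XXXXXXY.

XXXXXXY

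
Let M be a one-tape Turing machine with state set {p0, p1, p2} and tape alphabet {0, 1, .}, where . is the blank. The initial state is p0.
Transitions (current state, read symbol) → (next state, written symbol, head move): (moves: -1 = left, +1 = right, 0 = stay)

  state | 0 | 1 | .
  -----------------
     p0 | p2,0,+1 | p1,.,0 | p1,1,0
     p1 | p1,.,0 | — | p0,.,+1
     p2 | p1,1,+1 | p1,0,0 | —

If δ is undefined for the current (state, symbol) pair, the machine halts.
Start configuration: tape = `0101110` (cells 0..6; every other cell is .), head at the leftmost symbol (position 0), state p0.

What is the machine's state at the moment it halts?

p2

p0 | [0]101110.   read 0 → write 0, move +1, go to p2
p2 | 0[1]01110.   read 1 → write 0, move 0, go to p1
p1 | 0[0]01110.   read 0 → write ., move 0, go to p1
p1 | 0[.]01110.   read . → write ., move +1, go to p0
p0 | 0.[0]1110.   read 0 → write 0, move +1, go to p2
p2 | 0.0[1]110.   read 1 → write 0, move 0, go to p1
p1 | 0.0[0]110.   read 0 → write ., move 0, go to p1
p1 | 0.0[.]110.   read . → write ., move +1, go to p0
p0 | 0.0.[1]10.   read 1 → write ., move 0, go to p1
p1 | 0.0.[.]10.   read . → write ., move +1, go to p0
p0 | 0.0..[1]0.   read 1 → write ., move 0, go to p1
p1 | 0.0..[.]0.   read . → write ., move +1, go to p0
p0 | 0.0...[0].   read 0 → write 0, move +1, go to p2
p2 | 0.0...0[.]
No transition is defined for (p2, .); M halts in state p2.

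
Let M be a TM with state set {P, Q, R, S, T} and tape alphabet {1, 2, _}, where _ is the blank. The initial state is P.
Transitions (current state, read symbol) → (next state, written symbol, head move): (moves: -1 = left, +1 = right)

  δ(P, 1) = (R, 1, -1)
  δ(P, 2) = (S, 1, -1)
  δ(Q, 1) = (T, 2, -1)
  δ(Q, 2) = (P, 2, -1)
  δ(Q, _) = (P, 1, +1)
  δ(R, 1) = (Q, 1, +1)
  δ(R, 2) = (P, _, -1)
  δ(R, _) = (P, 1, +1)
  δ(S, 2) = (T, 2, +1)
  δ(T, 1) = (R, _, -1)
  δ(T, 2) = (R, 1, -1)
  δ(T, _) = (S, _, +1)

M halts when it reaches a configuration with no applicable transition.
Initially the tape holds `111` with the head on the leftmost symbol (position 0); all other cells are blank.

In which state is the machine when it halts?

P

state=P head=0 tape=__[1]11   (P,1)→(R,1,-1)
state=R head=-1 tape=_[_]111   (R,_)→(P,1,+1)
state=P head=0 tape=_1[1]11   (P,1)→(R,1,-1)
state=R head=-1 tape=_[1]111   (R,1)→(Q,1,+1)
state=Q head=0 tape=_1[1]11   (Q,1)→(T,2,-1)
state=T head=-1 tape=_[1]211   (T,1)→(R,_,-1)
state=R head=-2 tape=[_]_211   (R,_)→(P,1,+1)
state=P head=-1 tape=1[_]211
No transition is defined for (P, _); M halts in state P.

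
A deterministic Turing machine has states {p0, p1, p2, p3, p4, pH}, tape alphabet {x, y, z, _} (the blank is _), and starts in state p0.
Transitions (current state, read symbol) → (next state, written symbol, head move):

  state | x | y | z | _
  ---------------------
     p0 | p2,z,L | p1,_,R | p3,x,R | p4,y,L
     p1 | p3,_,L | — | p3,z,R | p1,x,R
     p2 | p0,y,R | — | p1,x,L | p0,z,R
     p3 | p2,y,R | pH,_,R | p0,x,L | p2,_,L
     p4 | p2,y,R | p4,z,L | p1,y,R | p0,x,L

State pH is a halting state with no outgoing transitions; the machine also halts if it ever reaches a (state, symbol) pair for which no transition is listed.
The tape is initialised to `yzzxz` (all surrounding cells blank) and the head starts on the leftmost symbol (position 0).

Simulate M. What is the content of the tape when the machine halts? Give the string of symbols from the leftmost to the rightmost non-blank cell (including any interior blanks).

yxzzy

state=p0 head=0 tape=[y]zzxz_   (p0,y)→(p1,_,R)
state=p1 head=1 tape=_[z]zxz_   (p1,z)→(p3,z,R)
state=p3 head=2 tape=_z[z]xz_   (p3,z)→(p0,x,L)
state=p0 head=1 tape=_[z]xxz_   (p0,z)→(p3,x,R)
state=p3 head=2 tape=_x[x]xz_   (p3,x)→(p2,y,R)
state=p2 head=3 tape=_xy[x]z_   (p2,x)→(p0,y,R)
state=p0 head=4 tape=_xyy[z]_   (p0,z)→(p3,x,R)
state=p3 head=5 tape=_xyyx[_]   (p3,_)→(p2,_,L)
state=p2 head=4 tape=_xyy[x]_   (p2,x)→(p0,y,R)
state=p0 head=5 tape=_xyyy[_]   (p0,_)→(p4,y,L)
state=p4 head=4 tape=_xyy[y]y   (p4,y)→(p4,z,L)
state=p4 head=3 tape=_xy[y]zy   (p4,y)→(p4,z,L)
state=p4 head=2 tape=_x[y]zzy   (p4,y)→(p4,z,L)
state=p4 head=1 tape=_[x]zzzy   (p4,x)→(p2,y,R)
state=p2 head=2 tape=_y[z]zzy   (p2,z)→(p1,x,L)
state=p1 head=1 tape=_[y]xzzy
The non-blank tape span at halt is yxzzy.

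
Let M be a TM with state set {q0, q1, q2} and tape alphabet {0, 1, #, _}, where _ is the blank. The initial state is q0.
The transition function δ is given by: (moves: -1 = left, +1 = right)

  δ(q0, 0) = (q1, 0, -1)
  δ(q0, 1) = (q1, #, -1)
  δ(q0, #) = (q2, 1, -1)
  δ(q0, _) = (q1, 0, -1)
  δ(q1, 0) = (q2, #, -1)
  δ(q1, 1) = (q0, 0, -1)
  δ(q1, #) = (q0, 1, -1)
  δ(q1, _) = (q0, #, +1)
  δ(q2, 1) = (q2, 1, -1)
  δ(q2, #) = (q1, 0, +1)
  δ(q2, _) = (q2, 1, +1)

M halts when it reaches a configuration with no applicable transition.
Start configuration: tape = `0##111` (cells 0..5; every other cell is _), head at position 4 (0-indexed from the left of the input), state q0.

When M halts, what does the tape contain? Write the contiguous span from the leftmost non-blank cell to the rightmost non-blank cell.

10#00#1

q0 | _0##1[1]1   read 1 → write #, move -1, go to q1
q1 | _0##[1]#1   read 1 → write 0, move -1, go to q0
q0 | _0#[#]0#1   read # → write 1, move -1, go to q2
q2 | _0[#]10#1   read # → write 0, move +1, go to q1
q1 | _00[1]0#1   read 1 → write 0, move -1, go to q0
q0 | _0[0]00#1   read 0 → write 0, move -1, go to q1
q1 | _[0]000#1   read 0 → write #, move -1, go to q2
q2 | [_]#000#1   read _ → write 1, move +1, go to q2
q2 | 1[#]000#1   read # → write 0, move +1, go to q1
q1 | 10[0]00#1   read 0 → write #, move -1, go to q2
q2 | 1[0]#00#1
The non-blank tape span at halt is 10#00#1.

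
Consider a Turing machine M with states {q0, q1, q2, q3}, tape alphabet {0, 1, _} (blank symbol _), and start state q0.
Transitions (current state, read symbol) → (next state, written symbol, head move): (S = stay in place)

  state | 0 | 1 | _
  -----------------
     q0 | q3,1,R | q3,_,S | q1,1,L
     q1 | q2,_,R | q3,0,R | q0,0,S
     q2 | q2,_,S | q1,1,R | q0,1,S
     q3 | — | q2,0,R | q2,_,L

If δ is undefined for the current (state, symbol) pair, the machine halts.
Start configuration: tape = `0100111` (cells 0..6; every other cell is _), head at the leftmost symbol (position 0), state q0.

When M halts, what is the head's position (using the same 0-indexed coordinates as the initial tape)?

3

q0 | [0]100111   read 0 → write 1, move R, go to q3
q3 | 1[1]00111   read 1 → write 0, move R, go to q2
q2 | 10[0]0111   read 0 → write _, move S, go to q2
q2 | 10[_]0111   read _ → write 1, move S, go to q0
q0 | 10[1]0111   read 1 → write _, move S, go to q3
q3 | 10[_]0111   read _ → write _, move L, go to q2
q2 | 1[0]_0111   read 0 → write _, move S, go to q2
q2 | 1[_]_0111   read _ → write 1, move S, go to q0
q0 | 1[1]_0111   read 1 → write _, move S, go to q3
q3 | 1[_]_0111   read _ → write _, move L, go to q2
q2 | [1]__0111   read 1 → write 1, move R, go to q1
q1 | 1[_]_0111   read _ → write 0, move S, go to q0
q0 | 1[0]_0111   read 0 → write 1, move R, go to q3
q3 | 11[_]0111   read _ → write _, move L, go to q2
q2 | 1[1]_0111   read 1 → write 1, move R, go to q1
q1 | 11[_]0111   read _ → write 0, move S, go to q0
q0 | 11[0]0111   read 0 → write 1, move R, go to q3
q3 | 111[0]111
At halt the head is at cell 3.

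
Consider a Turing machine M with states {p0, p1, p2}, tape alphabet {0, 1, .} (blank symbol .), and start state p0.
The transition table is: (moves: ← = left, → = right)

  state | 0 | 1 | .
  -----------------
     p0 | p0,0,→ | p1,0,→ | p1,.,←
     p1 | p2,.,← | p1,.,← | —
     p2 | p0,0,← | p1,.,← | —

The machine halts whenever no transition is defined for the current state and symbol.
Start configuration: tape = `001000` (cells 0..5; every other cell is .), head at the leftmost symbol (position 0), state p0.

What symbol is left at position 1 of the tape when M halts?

.

state=p0 head=0 tape=..[0]01000   (p0,0)→(p0,0,→)
state=p0 head=1 tape=..0[0]1000   (p0,0)→(p0,0,→)
state=p0 head=2 tape=..00[1]000   (p0,1)→(p1,0,→)
state=p1 head=3 tape=..000[0]00   (p1,0)→(p2,.,←)
state=p2 head=2 tape=..00[0].00   (p2,0)→(p0,0,←)
state=p0 head=1 tape=..0[0]0.00   (p0,0)→(p0,0,→)
state=p0 head=2 tape=..00[0].00   (p0,0)→(p0,0,→)
state=p0 head=3 tape=..000[.]00   (p0,.)→(p1,.,←)
state=p1 head=2 tape=..00[0].00   (p1,0)→(p2,.,←)
state=p2 head=1 tape=..0[0]..00   (p2,0)→(p0,0,←)
state=p0 head=0 tape=..[0]0..00   (p0,0)→(p0,0,→)
state=p0 head=1 tape=..0[0]..00   (p0,0)→(p0,0,→)
state=p0 head=2 tape=..00[.].00   (p0,.)→(p1,.,←)
state=p1 head=1 tape=..0[0]..00   (p1,0)→(p2,.,←)
state=p2 head=0 tape=..[0]...00   (p2,0)→(p0,0,←)
state=p0 head=-1 tape=.[.]0...00   (p0,.)→(p1,.,←)
state=p1 head=-2 tape=[.].0...00
Cell 1 holds . when M halts.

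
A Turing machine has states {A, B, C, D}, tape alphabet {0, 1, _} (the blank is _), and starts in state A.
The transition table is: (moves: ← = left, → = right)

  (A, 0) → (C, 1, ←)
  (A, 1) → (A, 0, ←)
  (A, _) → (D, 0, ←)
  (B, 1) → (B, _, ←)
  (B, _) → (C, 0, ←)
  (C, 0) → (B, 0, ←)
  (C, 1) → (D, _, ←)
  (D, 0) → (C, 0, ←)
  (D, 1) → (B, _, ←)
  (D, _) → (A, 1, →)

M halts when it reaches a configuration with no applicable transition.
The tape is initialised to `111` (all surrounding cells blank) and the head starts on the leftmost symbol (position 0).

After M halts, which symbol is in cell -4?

A | _____[1]11   read 1 → write 0, move ←, go to A
A | ____[_]011   read _ → write 0, move ←, go to D
D | ___[_]0011   read _ → write 1, move →, go to A
A | ___1[0]011   read 0 → write 1, move ←, go to C
C | ___[1]1011   read 1 → write _, move ←, go to D
D | __[_]_1011   read _ → write 1, move →, go to A
A | __1[_]1011   read _ → write 0, move ←, go to D
D | __[1]01011   read 1 → write _, move ←, go to B
B | _[_]_01011   read _ → write 0, move ←, go to C
C | [_]0_01011
Cell -4 holds 0 when M halts.

0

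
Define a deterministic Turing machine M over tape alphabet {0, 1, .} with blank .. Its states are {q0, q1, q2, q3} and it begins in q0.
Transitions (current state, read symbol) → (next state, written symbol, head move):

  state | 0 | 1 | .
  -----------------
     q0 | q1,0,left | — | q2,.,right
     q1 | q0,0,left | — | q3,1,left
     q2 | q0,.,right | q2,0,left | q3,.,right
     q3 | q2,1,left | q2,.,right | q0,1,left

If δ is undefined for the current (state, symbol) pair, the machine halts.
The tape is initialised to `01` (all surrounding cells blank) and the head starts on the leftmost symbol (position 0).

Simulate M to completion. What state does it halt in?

state=q0 head=0 tape=...[0]1   (q0,0)→(q1,0,left)
state=q1 head=-1 tape=..[.]01   (q1,.)→(q3,1,left)
state=q3 head=-2 tape=.[.]101   (q3,.)→(q0,1,left)
state=q0 head=-3 tape=[.]1101   (q0,.)→(q2,.,right)
state=q2 head=-2 tape=.[1]101   (q2,1)→(q2,0,left)
state=q2 head=-3 tape=[.]0101   (q2,.)→(q3,.,right)
state=q3 head=-2 tape=.[0]101   (q3,0)→(q2,1,left)
state=q2 head=-3 tape=[.]1101   (q2,.)→(q3,.,right)
state=q3 head=-2 tape=.[1]101   (q3,1)→(q2,.,right)
state=q2 head=-1 tape=..[1]01   (q2,1)→(q2,0,left)
state=q2 head=-2 tape=.[.]001   (q2,.)→(q3,.,right)
state=q3 head=-1 tape=..[0]01   (q3,0)→(q2,1,left)
state=q2 head=-2 tape=.[.]101   (q2,.)→(q3,.,right)
state=q3 head=-1 tape=..[1]01   (q3,1)→(q2,.,right)
state=q2 head=0 tape=...[0]1   (q2,0)→(q0,.,right)
state=q0 head=1 tape=....[1]
No transition is defined for (q0, 1); M halts in state q0.

q0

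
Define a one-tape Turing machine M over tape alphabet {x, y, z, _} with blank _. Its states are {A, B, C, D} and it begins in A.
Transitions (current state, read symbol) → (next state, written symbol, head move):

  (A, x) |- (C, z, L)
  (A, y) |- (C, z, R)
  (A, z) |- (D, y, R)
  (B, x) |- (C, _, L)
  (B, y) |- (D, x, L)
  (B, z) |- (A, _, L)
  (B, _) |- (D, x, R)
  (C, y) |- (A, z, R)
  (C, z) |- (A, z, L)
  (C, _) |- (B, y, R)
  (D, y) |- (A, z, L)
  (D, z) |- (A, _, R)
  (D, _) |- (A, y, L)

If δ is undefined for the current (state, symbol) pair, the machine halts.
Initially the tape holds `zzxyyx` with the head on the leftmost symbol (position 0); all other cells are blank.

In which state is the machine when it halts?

state=A head=0 tape=[z]zxyyx   (A,z)→(D,y,R)
state=D head=1 tape=y[z]xyyx   (D,z)→(A,_,R)
state=A head=2 tape=y_[x]yyx   (A,x)→(C,z,L)
state=C head=1 tape=y[_]zyyx   (C,_)→(B,y,R)
state=B head=2 tape=yy[z]yyx   (B,z)→(A,_,L)
state=A head=1 tape=y[y]_yyx   (A,y)→(C,z,R)
state=C head=2 tape=yz[_]yyx   (C,_)→(B,y,R)
state=B head=3 tape=yzy[y]yx   (B,y)→(D,x,L)
state=D head=2 tape=yz[y]xyx   (D,y)→(A,z,L)
state=A head=1 tape=y[z]zxyx   (A,z)→(D,y,R)
state=D head=2 tape=yy[z]xyx   (D,z)→(A,_,R)
state=A head=3 tape=yy_[x]yx   (A,x)→(C,z,L)
state=C head=2 tape=yy[_]zyx   (C,_)→(B,y,R)
state=B head=3 tape=yyy[z]yx   (B,z)→(A,_,L)
state=A head=2 tape=yy[y]_yx   (A,y)→(C,z,R)
state=C head=3 tape=yyz[_]yx   (C,_)→(B,y,R)
state=B head=4 tape=yyzy[y]x   (B,y)→(D,x,L)
state=D head=3 tape=yyz[y]xx   (D,y)→(A,z,L)
state=A head=2 tape=yy[z]zxx   (A,z)→(D,y,R)
state=D head=3 tape=yyy[z]xx   (D,z)→(A,_,R)
state=A head=4 tape=yyy_[x]x   (A,x)→(C,z,L)
state=C head=3 tape=yyy[_]zx   (C,_)→(B,y,R)
state=B head=4 tape=yyyy[z]x   (B,z)→(A,_,L)
state=A head=3 tape=yyy[y]_x   (A,y)→(C,z,R)
state=C head=4 tape=yyyz[_]x   (C,_)→(B,y,R)
state=B head=5 tape=yyyzy[x]   (B,x)→(C,_,L)
state=C head=4 tape=yyyz[y]_   (C,y)→(A,z,R)
state=A head=5 tape=yyyzz[_]
No transition is defined for (A, _); M halts in state A.

A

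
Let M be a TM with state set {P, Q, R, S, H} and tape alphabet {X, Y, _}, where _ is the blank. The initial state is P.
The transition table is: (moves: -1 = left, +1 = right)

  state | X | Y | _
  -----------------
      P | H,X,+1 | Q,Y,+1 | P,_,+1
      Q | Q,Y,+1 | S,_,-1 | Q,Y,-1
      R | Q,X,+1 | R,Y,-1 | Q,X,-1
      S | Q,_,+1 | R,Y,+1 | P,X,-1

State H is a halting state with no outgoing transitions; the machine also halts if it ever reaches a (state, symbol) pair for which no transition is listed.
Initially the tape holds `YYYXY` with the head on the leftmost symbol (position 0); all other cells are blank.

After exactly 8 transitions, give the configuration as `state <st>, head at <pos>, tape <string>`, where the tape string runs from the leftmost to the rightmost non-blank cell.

state H, head at 0, tape X_XYXY

P | __[Y]YYXY   read Y → write Y, move +1, go to Q
Q | __Y[Y]YXY   read Y → write _, move -1, go to S
S | __[Y]_YXY   read Y → write Y, move +1, go to R
R | __Y[_]YXY   read _ → write X, move -1, go to Q
Q | __[Y]XYXY   read Y → write _, move -1, go to S
S | _[_]_XYXY   read _ → write X, move -1, go to P
P | [_]X_XYXY   read _ → write _, move +1, go to P
P | _[X]_XYXY   read X → write X, move +1, go to H
H | _X[_]XYXY
After 8 steps: state H, head at 0, tape X_XYXY.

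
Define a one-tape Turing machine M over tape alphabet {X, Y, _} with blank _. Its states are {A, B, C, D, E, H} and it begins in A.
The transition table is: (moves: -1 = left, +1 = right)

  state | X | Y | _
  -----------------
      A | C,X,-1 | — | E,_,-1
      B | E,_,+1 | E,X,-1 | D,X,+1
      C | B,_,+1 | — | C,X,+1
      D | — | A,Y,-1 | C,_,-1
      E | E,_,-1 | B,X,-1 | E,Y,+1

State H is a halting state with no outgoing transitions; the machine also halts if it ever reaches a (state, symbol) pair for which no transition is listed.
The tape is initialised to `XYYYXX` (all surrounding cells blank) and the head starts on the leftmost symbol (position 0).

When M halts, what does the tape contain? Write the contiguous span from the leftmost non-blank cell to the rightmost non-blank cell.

XX_XXXYXX

state=A head=0 tape=___[X]YYYXX   (A,X)→(C,X,-1)
state=C head=-1 tape=__[_]XYYYXX   (C,_)→(C,X,+1)
state=C head=0 tape=__X[X]YYYXX   (C,X)→(B,_,+1)
state=B head=1 tape=__X_[Y]YYXX   (B,Y)→(E,X,-1)
state=E head=0 tape=__X[_]XYYXX   (E,_)→(E,Y,+1)
state=E head=1 tape=__XY[X]YYXX   (E,X)→(E,_,-1)
state=E head=0 tape=__X[Y]_YYXX   (E,Y)→(B,X,-1)
state=B head=-1 tape=__[X]X_YYXX   (B,X)→(E,_,+1)
state=E head=0 tape=___[X]_YYXX   (E,X)→(E,_,-1)
state=E head=-1 tape=__[_]__YYXX   (E,_)→(E,Y,+1)
state=E head=0 tape=__Y[_]_YYXX   (E,_)→(E,Y,+1)
state=E head=1 tape=__YY[_]YYXX   (E,_)→(E,Y,+1)
state=E head=2 tape=__YYY[Y]YXX   (E,Y)→(B,X,-1)
state=B head=1 tape=__YY[Y]XYXX   (B,Y)→(E,X,-1)
state=E head=0 tape=__Y[Y]XXYXX   (E,Y)→(B,X,-1)
state=B head=-1 tape=__[Y]XXXYXX   (B,Y)→(E,X,-1)
state=E head=-2 tape=_[_]XXXXYXX   (E,_)→(E,Y,+1)
state=E head=-1 tape=_Y[X]XXXYXX   (E,X)→(E,_,-1)
state=E head=-2 tape=_[Y]_XXXYXX   (E,Y)→(B,X,-1)
state=B head=-3 tape=[_]X_XXXYXX   (B,_)→(D,X,+1)
state=D head=-2 tape=X[X]_XXXYXX
The non-blank tape span at halt is XX_XXXYXX.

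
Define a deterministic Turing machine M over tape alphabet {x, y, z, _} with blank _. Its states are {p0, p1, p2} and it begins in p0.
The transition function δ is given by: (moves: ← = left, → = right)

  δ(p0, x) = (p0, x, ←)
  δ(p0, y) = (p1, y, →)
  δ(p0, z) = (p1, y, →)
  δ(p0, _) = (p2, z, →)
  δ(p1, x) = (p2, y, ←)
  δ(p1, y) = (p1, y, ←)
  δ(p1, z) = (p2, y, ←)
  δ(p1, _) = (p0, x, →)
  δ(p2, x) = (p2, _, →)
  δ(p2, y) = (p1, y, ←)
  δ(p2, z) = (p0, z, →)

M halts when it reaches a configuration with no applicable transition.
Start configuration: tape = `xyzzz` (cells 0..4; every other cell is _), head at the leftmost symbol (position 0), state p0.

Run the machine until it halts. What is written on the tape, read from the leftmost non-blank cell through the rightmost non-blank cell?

yyyyzz

state=p0 head=0 tape=__[x]yzzz   (p0,x)→(p0,x,←)
state=p0 head=-1 tape=_[_]xyzzz   (p0,_)→(p2,z,→)
state=p2 head=0 tape=_z[x]yzzz   (p2,x)→(p2,_,→)
state=p2 head=1 tape=_z_[y]zzz   (p2,y)→(p1,y,←)
state=p1 head=0 tape=_z[_]yzzz   (p1,_)→(p0,x,→)
state=p0 head=1 tape=_zx[y]zzz   (p0,y)→(p1,y,→)
state=p1 head=2 tape=_zxy[z]zz   (p1,z)→(p2,y,←)
state=p2 head=1 tape=_zx[y]yzz   (p2,y)→(p1,y,←)
state=p1 head=0 tape=_z[x]yyzz   (p1,x)→(p2,y,←)
state=p2 head=-1 tape=_[z]yyyzz   (p2,z)→(p0,z,→)
state=p0 head=0 tape=_z[y]yyzz   (p0,y)→(p1,y,→)
state=p1 head=1 tape=_zy[y]yzz   (p1,y)→(p1,y,←)
state=p1 head=0 tape=_z[y]yyzz   (p1,y)→(p1,y,←)
state=p1 head=-1 tape=_[z]yyyzz   (p1,z)→(p2,y,←)
state=p2 head=-2 tape=[_]yyyyzz
The non-blank tape span at halt is yyyyzz.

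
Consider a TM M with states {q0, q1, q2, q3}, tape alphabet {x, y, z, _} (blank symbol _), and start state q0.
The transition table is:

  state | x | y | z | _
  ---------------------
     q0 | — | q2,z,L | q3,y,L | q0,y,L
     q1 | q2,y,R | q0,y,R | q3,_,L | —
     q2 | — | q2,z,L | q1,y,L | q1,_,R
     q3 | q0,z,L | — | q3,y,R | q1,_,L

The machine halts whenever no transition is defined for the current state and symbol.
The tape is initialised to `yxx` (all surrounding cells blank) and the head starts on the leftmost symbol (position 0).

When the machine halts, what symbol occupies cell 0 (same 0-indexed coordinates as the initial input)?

state=q0 head=0 tape=__[y]xx   (q0,y)→(q2,z,L)
state=q2 head=-1 tape=_[_]zxx   (q2,_)→(q1,_,R)
state=q1 head=0 tape=__[z]xx   (q1,z)→(q3,_,L)
state=q3 head=-1 tape=_[_]_xx   (q3,_)→(q1,_,L)
state=q1 head=-2 tape=[_]__xx
Cell 0 holds _ when M halts.

_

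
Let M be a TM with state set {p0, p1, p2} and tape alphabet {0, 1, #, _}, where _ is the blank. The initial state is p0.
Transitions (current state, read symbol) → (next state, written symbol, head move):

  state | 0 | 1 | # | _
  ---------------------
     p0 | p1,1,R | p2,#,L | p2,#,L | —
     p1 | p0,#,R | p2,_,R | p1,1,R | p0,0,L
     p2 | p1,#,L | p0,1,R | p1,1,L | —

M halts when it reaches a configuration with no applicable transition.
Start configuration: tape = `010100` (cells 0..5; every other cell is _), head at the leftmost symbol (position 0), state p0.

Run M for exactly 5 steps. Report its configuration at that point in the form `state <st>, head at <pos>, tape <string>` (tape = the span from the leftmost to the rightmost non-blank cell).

state p2, head at -1, tape #0#100

p0 | _[0]10100   read 0 → write 1, move R, go to p1
p1 | _1[1]0100   read 1 → write _, move R, go to p2
p2 | _1_[0]100   read 0 → write #, move L, go to p1
p1 | _1[_]#100   read _ → write 0, move L, go to p0
p0 | _[1]0#100   read 1 → write #, move L, go to p2
p2 | [_]#0#100
After 5 steps: state p2, head at -1, tape #0#100.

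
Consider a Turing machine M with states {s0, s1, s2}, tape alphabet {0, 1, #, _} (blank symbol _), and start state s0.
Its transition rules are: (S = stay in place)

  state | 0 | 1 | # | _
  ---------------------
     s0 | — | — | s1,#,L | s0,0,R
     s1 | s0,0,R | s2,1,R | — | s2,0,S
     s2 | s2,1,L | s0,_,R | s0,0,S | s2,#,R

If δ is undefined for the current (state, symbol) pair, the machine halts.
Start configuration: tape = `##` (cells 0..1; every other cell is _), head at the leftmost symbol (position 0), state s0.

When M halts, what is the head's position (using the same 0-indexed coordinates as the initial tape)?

-2

state=s0 head=0 tape=__[#]#   (s0,#)→(s1,#,L)
state=s1 head=-1 tape=_[_]##   (s1,_)→(s2,0,S)
state=s2 head=-1 tape=_[0]##   (s2,0)→(s2,1,L)
state=s2 head=-2 tape=[_]1##   (s2,_)→(s2,#,R)
state=s2 head=-1 tape=#[1]##   (s2,1)→(s0,_,R)
state=s0 head=0 tape=#_[#]#   (s0,#)→(s1,#,L)
state=s1 head=-1 tape=#[_]##   (s1,_)→(s2,0,S)
state=s2 head=-1 tape=#[0]##   (s2,0)→(s2,1,L)
state=s2 head=-2 tape=[#]1##   (s2,#)→(s0,0,S)
state=s0 head=-2 tape=[0]1##
At halt the head is at cell -2.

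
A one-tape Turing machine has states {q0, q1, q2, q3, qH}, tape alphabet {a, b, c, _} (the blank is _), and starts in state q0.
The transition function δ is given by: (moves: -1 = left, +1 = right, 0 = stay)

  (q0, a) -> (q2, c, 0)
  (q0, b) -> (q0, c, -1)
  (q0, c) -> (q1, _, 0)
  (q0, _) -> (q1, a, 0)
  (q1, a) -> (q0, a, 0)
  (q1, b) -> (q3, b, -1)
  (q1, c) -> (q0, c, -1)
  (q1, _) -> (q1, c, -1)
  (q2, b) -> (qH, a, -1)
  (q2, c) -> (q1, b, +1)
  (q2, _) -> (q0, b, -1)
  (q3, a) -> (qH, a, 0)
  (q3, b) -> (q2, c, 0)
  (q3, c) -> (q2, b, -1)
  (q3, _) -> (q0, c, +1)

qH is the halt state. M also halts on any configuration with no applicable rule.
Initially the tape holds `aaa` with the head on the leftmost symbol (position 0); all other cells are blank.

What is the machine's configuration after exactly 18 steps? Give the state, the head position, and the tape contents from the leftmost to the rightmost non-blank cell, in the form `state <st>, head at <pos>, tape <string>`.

state q1, head at 2, tape bbbc

q0 | [a]aa_   read a → write c, move 0, go to q2
q2 | [c]aa_   read c → write b, move +1, go to q1
q1 | b[a]a_   read a → write a, move 0, go to q0
q0 | b[a]a_   read a → write c, move 0, go to q2
q2 | b[c]a_   read c → write b, move +1, go to q1
q1 | bb[a]_   read a → write a, move 0, go to q0
q0 | bb[a]_   read a → write c, move 0, go to q2
q2 | bb[c]_   read c → write b, move +1, go to q1
q1 | bbb[_]   read _ → write c, move -1, go to q1
q1 | bb[b]c   read b → write b, move -1, go to q3
q3 | b[b]bc   read b → write c, move 0, go to q2
q2 | b[c]bc   read c → write b, move +1, go to q1
q1 | bb[b]c   read b → write b, move -1, go to q3
q3 | b[b]bc   read b → write c, move 0, go to q2
q2 | b[c]bc   read c → write b, move +1, go to q1
q1 | bb[b]c   read b → write b, move -1, go to q3
q3 | b[b]bc   read b → write c, move 0, go to q2
q2 | b[c]bc   read c → write b, move +1, go to q1
q1 | bb[b]c
After 18 steps: state q1, head at 2, tape bbbc.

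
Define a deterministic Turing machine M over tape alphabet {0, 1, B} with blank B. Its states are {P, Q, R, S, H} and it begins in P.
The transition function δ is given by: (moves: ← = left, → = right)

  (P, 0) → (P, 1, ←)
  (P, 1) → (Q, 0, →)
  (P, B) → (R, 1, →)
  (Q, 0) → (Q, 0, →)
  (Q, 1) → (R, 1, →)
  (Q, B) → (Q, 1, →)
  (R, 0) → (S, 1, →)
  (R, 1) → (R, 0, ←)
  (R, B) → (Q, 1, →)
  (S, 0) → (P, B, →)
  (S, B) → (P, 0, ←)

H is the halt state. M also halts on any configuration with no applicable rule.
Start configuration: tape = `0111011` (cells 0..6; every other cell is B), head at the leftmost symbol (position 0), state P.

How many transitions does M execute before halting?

state=P head=0 tape=BBB[0]111011   (P,0)→(P,1,←)
state=P head=-1 tape=BB[B]1111011   (P,B)→(R,1,→)
state=R head=0 tape=BB1[1]111011   (R,1)→(R,0,←)
state=R head=-1 tape=BB[1]0111011   (R,1)→(R,0,←)
state=R head=-2 tape=B[B]00111011   (R,B)→(Q,1,→)
state=Q head=-1 tape=B1[0]0111011   (Q,0)→(Q,0,→)
state=Q head=0 tape=B10[0]111011   (Q,0)→(Q,0,→)
state=Q head=1 tape=B100[1]11011   (Q,1)→(R,1,→)
state=R head=2 tape=B1001[1]1011   (R,1)→(R,0,←)
state=R head=1 tape=B100[1]01011   (R,1)→(R,0,←)
state=R head=0 tape=B10[0]001011   (R,0)→(S,1,→)
state=S head=1 tape=B101[0]01011   (S,0)→(P,B,→)
state=P head=2 tape=B101B[0]1011   (P,0)→(P,1,←)
state=P head=1 tape=B101[B]11011   (P,B)→(R,1,→)
state=R head=2 tape=B1011[1]1011   (R,1)→(R,0,←)
state=R head=1 tape=B101[1]01011   (R,1)→(R,0,←)
state=R head=0 tape=B10[1]001011   (R,1)→(R,0,←)
state=R head=-1 tape=B1[0]0001011   (R,0)→(S,1,→)
state=S head=0 tape=B11[0]001011   (S,0)→(P,B,→)
state=P head=1 tape=B11B[0]01011   (P,0)→(P,1,←)
state=P head=0 tape=B11[B]101011   (P,B)→(R,1,→)
state=R head=1 tape=B111[1]01011   (R,1)→(R,0,←)
state=R head=0 tape=B11[1]001011   (R,1)→(R,0,←)
state=R head=-1 tape=B1[1]0001011   (R,1)→(R,0,←)
state=R head=-2 tape=B[1]00001011   (R,1)→(R,0,←)
state=R head=-3 tape=[B]000001011   (R,B)→(Q,1,→)
state=Q head=-2 tape=1[0]00001011   (Q,0)→(Q,0,→)
state=Q head=-1 tape=10[0]0001011   (Q,0)→(Q,0,→)
state=Q head=0 tape=100[0]001011   (Q,0)→(Q,0,→)
state=Q head=1 tape=1000[0]01011   (Q,0)→(Q,0,→)
state=Q head=2 tape=10000[0]1011   (Q,0)→(Q,0,→)
state=Q head=3 tape=100000[1]011   (Q,1)→(R,1,→)
state=R head=4 tape=1000001[0]11   (R,0)→(S,1,→)
state=S head=5 tape=10000011[1]1
M halts after 33 transitions.

33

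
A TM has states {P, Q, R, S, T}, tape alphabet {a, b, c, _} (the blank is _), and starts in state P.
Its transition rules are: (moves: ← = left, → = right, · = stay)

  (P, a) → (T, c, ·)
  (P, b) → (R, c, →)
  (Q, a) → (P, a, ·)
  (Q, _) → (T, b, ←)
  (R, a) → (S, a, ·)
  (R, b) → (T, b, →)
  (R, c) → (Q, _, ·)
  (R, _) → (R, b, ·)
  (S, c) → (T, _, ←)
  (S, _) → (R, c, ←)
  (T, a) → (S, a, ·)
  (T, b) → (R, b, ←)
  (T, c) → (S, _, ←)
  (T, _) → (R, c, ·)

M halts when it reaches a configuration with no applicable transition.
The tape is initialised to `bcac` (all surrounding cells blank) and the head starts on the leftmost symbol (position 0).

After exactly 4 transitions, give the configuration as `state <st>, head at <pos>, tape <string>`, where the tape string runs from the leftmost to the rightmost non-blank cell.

P | _[b]cac   read b → write c, move →, go to R
R | _c[c]ac   read c → write _, move ·, go to Q
Q | _c[_]ac   read _ → write b, move ←, go to T
T | _[c]bac   read c → write _, move ←, go to S
S | [_]_bac
After 4 steps: state S, head at -1, tape bac.

state S, head at -1, tape bac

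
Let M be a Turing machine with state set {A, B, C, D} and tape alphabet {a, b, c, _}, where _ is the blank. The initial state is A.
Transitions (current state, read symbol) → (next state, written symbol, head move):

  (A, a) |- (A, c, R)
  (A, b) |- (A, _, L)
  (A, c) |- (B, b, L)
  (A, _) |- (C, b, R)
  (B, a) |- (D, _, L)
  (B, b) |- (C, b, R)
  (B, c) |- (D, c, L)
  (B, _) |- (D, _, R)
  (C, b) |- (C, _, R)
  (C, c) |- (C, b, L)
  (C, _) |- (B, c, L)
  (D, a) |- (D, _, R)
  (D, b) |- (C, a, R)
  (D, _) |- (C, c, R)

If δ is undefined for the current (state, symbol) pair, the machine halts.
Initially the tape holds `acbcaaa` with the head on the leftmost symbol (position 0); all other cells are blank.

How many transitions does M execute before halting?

8

state=A head=0 tape=___[a]cbcaaa   (A,a)→(A,c,R)
state=A head=1 tape=___c[c]bcaaa   (A,c)→(B,b,L)
state=B head=0 tape=___[c]bbcaaa   (B,c)→(D,c,L)
state=D head=-1 tape=__[_]cbbcaaa   (D,_)→(C,c,R)
state=C head=0 tape=__c[c]bbcaaa   (C,c)→(C,b,L)
state=C head=-1 tape=__[c]bbbcaaa   (C,c)→(C,b,L)
state=C head=-2 tape=_[_]bbbbcaaa   (C,_)→(B,c,L)
state=B head=-3 tape=[_]cbbbbcaaa   (B,_)→(D,_,R)
state=D head=-2 tape=_[c]bbbbcaaa
M halts after 8 transitions.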